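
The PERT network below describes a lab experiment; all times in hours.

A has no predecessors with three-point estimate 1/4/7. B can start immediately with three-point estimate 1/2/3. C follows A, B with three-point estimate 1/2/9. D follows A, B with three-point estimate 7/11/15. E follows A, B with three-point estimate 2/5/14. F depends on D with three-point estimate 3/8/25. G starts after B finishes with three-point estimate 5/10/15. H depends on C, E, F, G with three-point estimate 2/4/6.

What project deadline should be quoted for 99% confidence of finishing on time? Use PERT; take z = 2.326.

38.5 hours

te_A = (1 + 4·4 + 7)/6 = 24/6 = 4; σ²_A = ((7−1)/6)² = 1.000
te_B = (1 + 4·2 + 3)/6 = 12/6 = 2; σ²_B = ((3−1)/6)² = 0.111
te_C = (1 + 4·2 + 9)/6 = 18/6 = 3; σ²_C = ((9−1)/6)² = 1.778
te_D = (7 + 4·11 + 15)/6 = 66/6 = 11; σ²_D = ((15−7)/6)² = 1.778
te_E = (2 + 4·5 + 14)/6 = 36/6 = 6; σ²_E = ((14−2)/6)² = 4.000
te_F = (3 + 4·8 + 25)/6 = 60/6 = 10; σ²_F = ((25−3)/6)² = 13.444
te_G = (5 + 4·10 + 15)/6 = 60/6 = 10; σ²_G = ((15−5)/6)² = 2.778
te_H = (2 + 4·4 + 6)/6 = 24/6 = 4; σ²_H = ((6−2)/6)² = 0.444

Forward pass:
ES_A = 0; EF_A = 4
ES_B = 0; EF_B = 2
ES_C = max(EF_A=4, EF_B=2) = 4; EF_C = 4+3 = 7
ES_D = max(EF_A=4, EF_B=2) = 4; EF_D = 4+11 = 15
ES_E = max(EF_A=4, EF_B=2) = 4; EF_E = 4+6 = 10
ES_F = 15; EF_F = 15+10 = 25
ES_G = 2; EF_G = 2+10 = 12
ES_H = max(EF_C=7, EF_E=10, EF_F=25, EF_G=12) = 25; EF_H = 25+4 = 29
Expected project duration μ = 29 hours. Critical path: A → D → F → H.

Variance along critical path = 1.000 + 1.778 + 13.444 + 0.444 = 16.667; σ = 4.082 hours.
D = μ + z·σ = 29 + 2.326·4.082 = 38.5 hours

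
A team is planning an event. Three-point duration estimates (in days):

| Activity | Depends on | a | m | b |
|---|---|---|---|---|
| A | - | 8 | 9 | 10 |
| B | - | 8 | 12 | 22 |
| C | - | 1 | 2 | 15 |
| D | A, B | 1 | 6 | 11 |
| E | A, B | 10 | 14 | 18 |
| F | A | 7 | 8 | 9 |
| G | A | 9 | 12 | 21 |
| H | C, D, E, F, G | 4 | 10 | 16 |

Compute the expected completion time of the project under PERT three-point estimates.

te_A = (8 + 4·9 + 10)/6 = 54/6 = 9
te_B = (8 + 4·12 + 22)/6 = 78/6 = 13
te_C = (1 + 4·2 + 15)/6 = 24/6 = 4
te_D = (1 + 4·6 + 11)/6 = 36/6 = 6
te_E = (10 + 4·14 + 18)/6 = 84/6 = 14
te_F = (7 + 4·8 + 9)/6 = 48/6 = 8
te_G = (9 + 4·12 + 21)/6 = 78/6 = 13
te_H = (4 + 4·10 + 16)/6 = 60/6 = 10

Forward pass:
ES_A = 0; EF_A = 9
ES_B = 0; EF_B = 13
ES_C = 0; EF_C = 4
ES_D = max(EF_A=9, EF_B=13) = 13; EF_D = 13+6 = 19
ES_E = max(EF_A=9, EF_B=13) = 13; EF_E = 13+14 = 27
ES_F = 9; EF_F = 9+8 = 17
ES_G = 9; EF_G = 9+13 = 22
ES_H = max(EF_C=4, EF_D=19, EF_E=27, EF_F=17, EF_G=22) = 27; EF_H = 27+10 = 37
Expected project duration μ = 37 days. Critical path: B → E → H.

37 days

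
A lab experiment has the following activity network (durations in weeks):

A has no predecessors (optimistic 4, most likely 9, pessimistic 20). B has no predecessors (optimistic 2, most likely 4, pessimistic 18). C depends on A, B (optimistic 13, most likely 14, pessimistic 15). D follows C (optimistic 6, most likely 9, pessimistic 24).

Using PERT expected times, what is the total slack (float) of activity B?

4 weeks

te_A = (4 + 4·9 + 20)/6 = 60/6 = 10
te_B = (2 + 4·4 + 18)/6 = 36/6 = 6
te_C = (13 + 4·14 + 15)/6 = 84/6 = 14
te_D = (6 + 4·9 + 24)/6 = 66/6 = 11

Forward pass:
ES_A = 0; EF_A = 10
ES_B = 0; EF_B = 6
ES_C = max(EF_A=10, EF_B=6) = 10; EF_C = 10+14 = 24
ES_D = 24; EF_D = 24+11 = 35
Expected project duration μ = 35 weeks. Critical path: A → C → D.

Backward pass:
LF_D = 35; LS_D = 35−11 = 24
LF_C = LS_D = 24; LS_C = 24−14 = 10
LF_B = LS_C = 10; LS_B = 10−6 = 4
LF_A = LS_C = 10; LS_A = 10−10 = 0
Slack_B = LS_B − ES_B = 4 − 0 = 4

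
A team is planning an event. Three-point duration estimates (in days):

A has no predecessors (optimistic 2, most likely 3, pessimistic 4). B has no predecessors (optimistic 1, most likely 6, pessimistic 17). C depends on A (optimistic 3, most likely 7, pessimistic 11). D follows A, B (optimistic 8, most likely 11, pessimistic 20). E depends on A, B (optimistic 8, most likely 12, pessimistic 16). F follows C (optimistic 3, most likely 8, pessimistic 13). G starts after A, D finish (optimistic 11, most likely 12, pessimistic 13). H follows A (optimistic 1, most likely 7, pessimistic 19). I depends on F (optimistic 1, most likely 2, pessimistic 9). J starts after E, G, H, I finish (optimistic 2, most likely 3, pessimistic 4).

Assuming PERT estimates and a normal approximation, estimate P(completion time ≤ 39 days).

te_A = (2 + 4·3 + 4)/6 = 18/6 = 3; σ²_A = ((4−2)/6)² = 0.111
te_B = (1 + 4·6 + 17)/6 = 42/6 = 7; σ²_B = ((17−1)/6)² = 7.111
te_C = (3 + 4·7 + 11)/6 = 42/6 = 7; σ²_C = ((11−3)/6)² = 1.778
te_D = (8 + 4·11 + 20)/6 = 72/6 = 12; σ²_D = ((20−8)/6)² = 4.000
te_E = (8 + 4·12 + 16)/6 = 72/6 = 12; σ²_E = ((16−8)/6)² = 1.778
te_F = (3 + 4·8 + 13)/6 = 48/6 = 8; σ²_F = ((13−3)/6)² = 2.778
te_G = (11 + 4·12 + 13)/6 = 72/6 = 12; σ²_G = ((13−11)/6)² = 0.111
te_H = (1 + 4·7 + 19)/6 = 48/6 = 8; σ²_H = ((19−1)/6)² = 9.000
te_I = (1 + 4·2 + 9)/6 = 18/6 = 3; σ²_I = ((9−1)/6)² = 1.778
te_J = (2 + 4·3 + 4)/6 = 18/6 = 3; σ²_J = ((4−2)/6)² = 0.111

Forward pass:
ES_A = 0; EF_A = 3
ES_B = 0; EF_B = 7
ES_C = 3; EF_C = 3+7 = 10
ES_D = max(EF_A=3, EF_B=7) = 7; EF_D = 7+12 = 19
ES_E = max(EF_A=3, EF_B=7) = 7; EF_E = 7+12 = 19
ES_F = 10; EF_F = 10+8 = 18
ES_G = max(EF_A=3, EF_D=19) = 19; EF_G = 19+12 = 31
ES_H = 3; EF_H = 3+8 = 11
ES_I = 18; EF_I = 18+3 = 21
ES_J = max(EF_E=19, EF_G=31, EF_H=11, EF_I=21) = 31; EF_J = 31+3 = 34
Expected project duration μ = 34 days. Critical path: B → D → G → J.

Variance along critical path = 7.111 + 4.000 + 0.111 + 0.111 = 11.333; σ = √11.333 = 3.367 days.
Z = (39 − 34) / 3.367 = 1.485
P(T ≤ 39) = Φ(1.485) ≈ 0.931

0.931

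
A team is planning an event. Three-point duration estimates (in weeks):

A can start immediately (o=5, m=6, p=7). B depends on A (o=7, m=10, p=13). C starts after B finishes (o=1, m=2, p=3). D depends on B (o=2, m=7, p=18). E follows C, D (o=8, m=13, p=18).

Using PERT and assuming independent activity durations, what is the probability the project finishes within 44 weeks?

te_A = (5 + 4·6 + 7)/6 = 36/6 = 6; σ²_A = ((7−5)/6)² = 0.111
te_B = (7 + 4·10 + 13)/6 = 60/6 = 10; σ²_B = ((13−7)/6)² = 1.000
te_C = (1 + 4·2 + 3)/6 = 12/6 = 2; σ²_C = ((3−1)/6)² = 0.111
te_D = (2 + 4·7 + 18)/6 = 48/6 = 8; σ²_D = ((18−2)/6)² = 7.111
te_E = (8 + 4·13 + 18)/6 = 78/6 = 13; σ²_E = ((18−8)/6)² = 2.778

Forward pass:
ES_A = 0; EF_A = 6
ES_B = 6; EF_B = 6+10 = 16
ES_C = 16; EF_C = 16+2 = 18
ES_D = 16; EF_D = 16+8 = 24
ES_E = max(EF_C=18, EF_D=24) = 24; EF_E = 24+13 = 37
Expected project duration μ = 37 weeks. Critical path: A → B → D → E.

Variance along critical path = 0.111 + 1.000 + 7.111 + 2.778 = 11.000; σ = √11.000 = 3.317 weeks.
Z = (44 − 37) / 3.317 = 2.111
P(T ≤ 44) = Φ(2.111) ≈ 0.983

0.983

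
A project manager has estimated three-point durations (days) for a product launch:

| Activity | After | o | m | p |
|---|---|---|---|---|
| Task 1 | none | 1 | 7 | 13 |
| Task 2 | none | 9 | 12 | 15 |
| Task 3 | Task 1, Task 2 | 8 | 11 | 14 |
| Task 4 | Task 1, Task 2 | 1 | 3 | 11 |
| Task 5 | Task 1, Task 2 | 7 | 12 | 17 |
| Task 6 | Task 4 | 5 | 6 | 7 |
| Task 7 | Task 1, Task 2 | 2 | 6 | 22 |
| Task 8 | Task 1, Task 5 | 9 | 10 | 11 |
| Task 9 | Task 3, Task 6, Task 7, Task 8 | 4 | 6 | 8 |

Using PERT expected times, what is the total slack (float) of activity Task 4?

te_Task 1 = (1 + 4·7 + 13)/6 = 42/6 = 7
te_Task 2 = (9 + 4·12 + 15)/6 = 72/6 = 12
te_Task 3 = (8 + 4·11 + 14)/6 = 66/6 = 11
te_Task 4 = (1 + 4·3 + 11)/6 = 24/6 = 4
te_Task 5 = (7 + 4·12 + 17)/6 = 72/6 = 12
te_Task 6 = (5 + 4·6 + 7)/6 = 36/6 = 6
te_Task 7 = (2 + 4·6 + 22)/6 = 48/6 = 8
te_Task 8 = (9 + 4·10 + 11)/6 = 60/6 = 10
te_Task 9 = (4 + 4·6 + 8)/6 = 36/6 = 6

Forward pass:
ES_Task 1 = 0; EF_Task 1 = 7
ES_Task 2 = 0; EF_Task 2 = 12
ES_Task 3 = max(EF_Task 1=7, EF_Task 2=12) = 12; EF_Task 3 = 12+11 = 23
ES_Task 4 = max(EF_Task 1=7, EF_Task 2=12) = 12; EF_Task 4 = 12+4 = 16
ES_Task 5 = max(EF_Task 1=7, EF_Task 2=12) = 12; EF_Task 5 = 12+12 = 24
ES_Task 6 = 16; EF_Task 6 = 16+6 = 22
ES_Task 7 = max(EF_Task 1=7, EF_Task 2=12) = 12; EF_Task 7 = 12+8 = 20
ES_Task 8 = max(EF_Task 1=7, EF_Task 5=24) = 24; EF_Task 8 = 24+10 = 34
ES_Task 9 = max(EF_Task 3=23, EF_Task 6=22, EF_Task 7=20, EF_Task 8=34) = 34; EF_Task 9 = 34+6 = 40
Expected project duration μ = 40 days. Critical path: Task 2 → Task 5 → Task 8 → Task 9.

Backward pass:
LF_Task 9 = 40; LS_Task 9 = 40−6 = 34
LF_Task 8 = LS_Task 9 = 34; LS_Task 8 = 34−10 = 24
LF_Task 7 = LS_Task 9 = 34; LS_Task 7 = 34−8 = 26
LF_Task 6 = LS_Task 9 = 34; LS_Task 6 = 34−6 = 28
LF_Task 5 = LS_Task 8 = 24; LS_Task 5 = 24−12 = 12
LF_Task 4 = LS_Task 6 = 28; LS_Task 4 = 28−4 = 24
LF_Task 3 = LS_Task 9 = 34; LS_Task 3 = 34−11 = 23
LF_Task 2 = min(LS_Task 3=23, LS_Task 4=24, LS_Task 5=12, LS_Task 7=26) = 12; LS_Task 2 = 12−12 = 0
LF_Task 1 = min(LS_Task 3=23, LS_Task 4=24, LS_Task 5=12, LS_Task 7=26, LS_Task 8=24) = 12; LS_Task 1 = 12−7 = 5
Slack_Task 4 = LS_Task 4 − ES_Task 4 = 24 − 12 = 12

12 days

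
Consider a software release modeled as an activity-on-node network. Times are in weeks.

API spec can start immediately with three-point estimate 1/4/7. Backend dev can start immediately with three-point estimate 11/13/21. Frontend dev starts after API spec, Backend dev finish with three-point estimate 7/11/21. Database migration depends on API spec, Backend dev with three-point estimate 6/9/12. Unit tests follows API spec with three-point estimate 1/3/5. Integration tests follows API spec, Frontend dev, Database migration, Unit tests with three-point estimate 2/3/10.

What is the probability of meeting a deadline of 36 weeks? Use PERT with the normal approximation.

0.971

te_API spec = (1 + 4·4 + 7)/6 = 24/6 = 4; σ²_API spec = ((7−1)/6)² = 1.000
te_Backend dev = (11 + 4·13 + 21)/6 = 84/6 = 14; σ²_Backend dev = ((21−11)/6)² = 2.778
te_Frontend dev = (7 + 4·11 + 21)/6 = 72/6 = 12; σ²_Frontend dev = ((21−7)/6)² = 5.444
te_Database migration = (6 + 4·9 + 12)/6 = 54/6 = 9; σ²_Database migration = ((12−6)/6)² = 1.000
te_Unit tests = (1 + 4·3 + 5)/6 = 18/6 = 3; σ²_Unit tests = ((5−1)/6)² = 0.444
te_Integration tests = (2 + 4·3 + 10)/6 = 24/6 = 4; σ²_Integration tests = ((10−2)/6)² = 1.778

Forward pass:
ES_API spec = 0; EF_API spec = 4
ES_Backend dev = 0; EF_Backend dev = 14
ES_Frontend dev = max(EF_API spec=4, EF_Backend dev=14) = 14; EF_Frontend dev = 14+12 = 26
ES_Database migration = max(EF_API spec=4, EF_Backend dev=14) = 14; EF_Database migration = 14+9 = 23
ES_Unit tests = 4; EF_Unit tests = 4+3 = 7
ES_Integration tests = max(EF_API spec=4, EF_Frontend dev=26, EF_Database migration=23, EF_Unit tests=7) = 26; EF_Integration tests = 26+4 = 30
Expected project duration μ = 30 weeks. Critical path: Backend dev → Frontend dev → Integration tests.

Variance along critical path = 2.778 + 5.444 + 1.778 = 10.000; σ = √10.000 = 3.162 weeks.
Z = (36 − 30) / 3.162 = 1.897
P(T ≤ 36) = Φ(1.897) ≈ 0.971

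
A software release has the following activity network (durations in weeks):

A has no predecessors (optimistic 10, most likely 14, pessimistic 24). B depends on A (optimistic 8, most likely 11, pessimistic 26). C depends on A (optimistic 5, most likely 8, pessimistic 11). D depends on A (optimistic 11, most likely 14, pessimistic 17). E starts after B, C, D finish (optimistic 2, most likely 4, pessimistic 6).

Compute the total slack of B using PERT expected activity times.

te_A = (10 + 4·14 + 24)/6 = 90/6 = 15
te_B = (8 + 4·11 + 26)/6 = 78/6 = 13
te_C = (5 + 4·8 + 11)/6 = 48/6 = 8
te_D = (11 + 4·14 + 17)/6 = 84/6 = 14
te_E = (2 + 4·4 + 6)/6 = 24/6 = 4

Forward pass:
ES_A = 0; EF_A = 15
ES_B = 15; EF_B = 15+13 = 28
ES_C = 15; EF_C = 15+8 = 23
ES_D = 15; EF_D = 15+14 = 29
ES_E = max(EF_B=28, EF_C=23, EF_D=29) = 29; EF_E = 29+4 = 33
Expected project duration μ = 33 weeks. Critical path: A → D → E.

Backward pass:
LF_E = 33; LS_E = 33−4 = 29
LF_D = LS_E = 29; LS_D = 29−14 = 15
LF_C = LS_E = 29; LS_C = 29−8 = 21
LF_B = LS_E = 29; LS_B = 29−13 = 16
LF_A = min(LS_B=16, LS_C=21, LS_D=15) = 15; LS_A = 15−15 = 0
Slack_B = LS_B − ES_B = 16 − 15 = 1

1 weeks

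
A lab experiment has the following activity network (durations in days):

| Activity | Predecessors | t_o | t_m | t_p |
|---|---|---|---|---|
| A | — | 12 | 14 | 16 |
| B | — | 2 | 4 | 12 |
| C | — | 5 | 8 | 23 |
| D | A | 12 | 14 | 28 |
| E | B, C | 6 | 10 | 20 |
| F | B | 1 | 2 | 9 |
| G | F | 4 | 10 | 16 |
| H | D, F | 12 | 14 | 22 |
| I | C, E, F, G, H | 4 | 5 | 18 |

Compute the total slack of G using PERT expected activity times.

27 days

te_A = (12 + 4·14 + 16)/6 = 84/6 = 14
te_B = (2 + 4·4 + 12)/6 = 30/6 = 5
te_C = (5 + 4·8 + 23)/6 = 60/6 = 10
te_D = (12 + 4·14 + 28)/6 = 96/6 = 16
te_E = (6 + 4·10 + 20)/6 = 66/6 = 11
te_F = (1 + 4·2 + 9)/6 = 18/6 = 3
te_G = (4 + 4·10 + 16)/6 = 60/6 = 10
te_H = (12 + 4·14 + 22)/6 = 90/6 = 15
te_I = (4 + 4·5 + 18)/6 = 42/6 = 7

Forward pass:
ES_A = 0; EF_A = 14
ES_B = 0; EF_B = 5
ES_C = 0; EF_C = 10
ES_D = 14; EF_D = 14+16 = 30
ES_E = max(EF_B=5, EF_C=10) = 10; EF_E = 10+11 = 21
ES_F = 5; EF_F = 5+3 = 8
ES_G = 8; EF_G = 8+10 = 18
ES_H = max(EF_D=30, EF_F=8) = 30; EF_H = 30+15 = 45
ES_I = max(EF_C=10, EF_E=21, EF_F=8, EF_G=18, EF_H=45) = 45; EF_I = 45+7 = 52
Expected project duration μ = 52 days. Critical path: A → D → H → I.

Backward pass:
LF_I = 52; LS_I = 52−7 = 45
LF_H = LS_I = 45; LS_H = 45−15 = 30
LF_G = LS_I = 45; LS_G = 45−10 = 35
LF_F = min(LS_G=35, LS_H=30, LS_I=45) = 30; LS_F = 30−3 = 27
LF_E = LS_I = 45; LS_E = 45−11 = 34
LF_D = LS_H = 30; LS_D = 30−16 = 14
LF_C = min(LS_E=34, LS_I=45) = 34; LS_C = 34−10 = 24
LF_B = min(LS_E=34, LS_F=27) = 27; LS_B = 27−5 = 22
LF_A = LS_D = 14; LS_A = 14−14 = 0
Slack_G = LS_G − ES_G = 35 − 8 = 27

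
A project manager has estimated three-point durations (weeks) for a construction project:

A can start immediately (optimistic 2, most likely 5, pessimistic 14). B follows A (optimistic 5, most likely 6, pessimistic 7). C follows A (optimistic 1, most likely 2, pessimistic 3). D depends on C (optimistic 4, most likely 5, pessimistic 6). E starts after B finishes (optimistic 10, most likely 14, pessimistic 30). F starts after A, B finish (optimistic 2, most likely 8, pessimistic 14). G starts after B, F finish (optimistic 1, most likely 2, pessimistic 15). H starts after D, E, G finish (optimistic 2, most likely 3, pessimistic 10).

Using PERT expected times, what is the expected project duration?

32 weeks

te_A = (2 + 4·5 + 14)/6 = 36/6 = 6
te_B = (5 + 4·6 + 7)/6 = 36/6 = 6
te_C = (1 + 4·2 + 3)/6 = 12/6 = 2
te_D = (4 + 4·5 + 6)/6 = 30/6 = 5
te_E = (10 + 4·14 + 30)/6 = 96/6 = 16
te_F = (2 + 4·8 + 14)/6 = 48/6 = 8
te_G = (1 + 4·2 + 15)/6 = 24/6 = 4
te_H = (2 + 4·3 + 10)/6 = 24/6 = 4

Forward pass:
ES_A = 0; EF_A = 6
ES_B = 6; EF_B = 6+6 = 12
ES_C = 6; EF_C = 6+2 = 8
ES_D = 8; EF_D = 8+5 = 13
ES_E = 12; EF_E = 12+16 = 28
ES_F = max(EF_A=6, EF_B=12) = 12; EF_F = 12+8 = 20
ES_G = max(EF_B=12, EF_F=20) = 20; EF_G = 20+4 = 24
ES_H = max(EF_D=13, EF_E=28, EF_G=24) = 28; EF_H = 28+4 = 32
Expected project duration μ = 32 weeks. Critical path: A → B → E → H.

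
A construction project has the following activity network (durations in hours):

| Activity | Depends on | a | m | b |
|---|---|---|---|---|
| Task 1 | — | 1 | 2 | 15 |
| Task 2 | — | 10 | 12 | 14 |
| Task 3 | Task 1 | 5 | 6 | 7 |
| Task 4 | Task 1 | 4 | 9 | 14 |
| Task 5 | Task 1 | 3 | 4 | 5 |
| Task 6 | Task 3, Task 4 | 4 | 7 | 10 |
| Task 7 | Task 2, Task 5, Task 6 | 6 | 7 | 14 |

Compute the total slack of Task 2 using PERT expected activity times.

te_Task 1 = (1 + 4·2 + 15)/6 = 24/6 = 4
te_Task 2 = (10 + 4·12 + 14)/6 = 72/6 = 12
te_Task 3 = (5 + 4·6 + 7)/6 = 36/6 = 6
te_Task 4 = (4 + 4·9 + 14)/6 = 54/6 = 9
te_Task 5 = (3 + 4·4 + 5)/6 = 24/6 = 4
te_Task 6 = (4 + 4·7 + 10)/6 = 42/6 = 7
te_Task 7 = (6 + 4·7 + 14)/6 = 48/6 = 8

Forward pass:
ES_Task 1 = 0; EF_Task 1 = 4
ES_Task 2 = 0; EF_Task 2 = 12
ES_Task 3 = 4; EF_Task 3 = 4+6 = 10
ES_Task 4 = 4; EF_Task 4 = 4+9 = 13
ES_Task 5 = 4; EF_Task 5 = 4+4 = 8
ES_Task 6 = max(EF_Task 3=10, EF_Task 4=13) = 13; EF_Task 6 = 13+7 = 20
ES_Task 7 = max(EF_Task 2=12, EF_Task 5=8, EF_Task 6=20) = 20; EF_Task 7 = 20+8 = 28
Expected project duration μ = 28 hours. Critical path: Task 1 → Task 4 → Task 6 → Task 7.

Backward pass:
LF_Task 7 = 28; LS_Task 7 = 28−8 = 20
LF_Task 6 = LS_Task 7 = 20; LS_Task 6 = 20−7 = 13
LF_Task 5 = LS_Task 7 = 20; LS_Task 5 = 20−4 = 16
LF_Task 4 = LS_Task 6 = 13; LS_Task 4 = 13−9 = 4
LF_Task 3 = LS_Task 6 = 13; LS_Task 3 = 13−6 = 7
LF_Task 2 = LS_Task 7 = 20; LS_Task 2 = 20−12 = 8
LF_Task 1 = min(LS_Task 3=7, LS_Task 4=4, LS_Task 5=16) = 4; LS_Task 1 = 4−4 = 0
Slack_Task 2 = LS_Task 2 − ES_Task 2 = 8 − 0 = 8

8 hours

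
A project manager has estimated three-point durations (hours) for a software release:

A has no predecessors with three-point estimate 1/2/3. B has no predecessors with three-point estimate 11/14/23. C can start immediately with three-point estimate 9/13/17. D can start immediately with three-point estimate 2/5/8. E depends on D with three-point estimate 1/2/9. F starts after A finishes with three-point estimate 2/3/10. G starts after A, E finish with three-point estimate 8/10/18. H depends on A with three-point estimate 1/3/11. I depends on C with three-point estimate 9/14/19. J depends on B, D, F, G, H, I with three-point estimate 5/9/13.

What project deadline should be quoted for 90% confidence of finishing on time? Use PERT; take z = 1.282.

te_A = (1 + 4·2 + 3)/6 = 12/6 = 2; σ²_A = ((3−1)/6)² = 0.111
te_B = (11 + 4·14 + 23)/6 = 90/6 = 15; σ²_B = ((23−11)/6)² = 4.000
te_C = (9 + 4·13 + 17)/6 = 78/6 = 13; σ²_C = ((17−9)/6)² = 1.778
te_D = (2 + 4·5 + 8)/6 = 30/6 = 5; σ²_D = ((8−2)/6)² = 1.000
te_E = (1 + 4·2 + 9)/6 = 18/6 = 3; σ²_E = ((9−1)/6)² = 1.778
te_F = (2 + 4·3 + 10)/6 = 24/6 = 4; σ²_F = ((10−2)/6)² = 1.778
te_G = (8 + 4·10 + 18)/6 = 66/6 = 11; σ²_G = ((18−8)/6)² = 2.778
te_H = (1 + 4·3 + 11)/6 = 24/6 = 4; σ²_H = ((11−1)/6)² = 2.778
te_I = (9 + 4·14 + 19)/6 = 84/6 = 14; σ²_I = ((19−9)/6)² = 2.778
te_J = (5 + 4·9 + 13)/6 = 54/6 = 9; σ²_J = ((13−5)/6)² = 1.778

Forward pass:
ES_A = 0; EF_A = 2
ES_B = 0; EF_B = 15
ES_C = 0; EF_C = 13
ES_D = 0; EF_D = 5
ES_E = 5; EF_E = 5+3 = 8
ES_F = 2; EF_F = 2+4 = 6
ES_G = max(EF_A=2, EF_E=8) = 8; EF_G = 8+11 = 19
ES_H = 2; EF_H = 2+4 = 6
ES_I = 13; EF_I = 13+14 = 27
ES_J = max(EF_B=15, EF_D=5, EF_F=6, EF_G=19, EF_H=6, EF_I=27) = 27; EF_J = 27+9 = 36
Expected project duration μ = 36 hours. Critical path: C → I → J.

Variance along critical path = 1.778 + 2.778 + 1.778 = 6.333; σ = 2.517 hours.
D = μ + z·σ = 36 + 1.282·2.517 = 39.2 hours

39.2 hours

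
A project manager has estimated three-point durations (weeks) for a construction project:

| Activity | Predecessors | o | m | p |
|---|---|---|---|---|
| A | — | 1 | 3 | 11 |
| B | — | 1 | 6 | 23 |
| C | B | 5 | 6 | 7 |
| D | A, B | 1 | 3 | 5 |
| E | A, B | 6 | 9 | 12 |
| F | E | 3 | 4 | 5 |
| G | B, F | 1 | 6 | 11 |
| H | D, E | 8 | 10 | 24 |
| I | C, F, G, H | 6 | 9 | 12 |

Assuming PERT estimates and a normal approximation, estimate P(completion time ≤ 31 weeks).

0.070

te_A = (1 + 4·3 + 11)/6 = 24/6 = 4; σ²_A = ((11−1)/6)² = 2.778
te_B = (1 + 4·6 + 23)/6 = 48/6 = 8; σ²_B = ((23−1)/6)² = 13.444
te_C = (5 + 4·6 + 7)/6 = 36/6 = 6; σ²_C = ((7−5)/6)² = 0.111
te_D = (1 + 4·3 + 5)/6 = 18/6 = 3; σ²_D = ((5−1)/6)² = 0.444
te_E = (6 + 4·9 + 12)/6 = 54/6 = 9; σ²_E = ((12−6)/6)² = 1.000
te_F = (3 + 4·4 + 5)/6 = 24/6 = 4; σ²_F = ((5−3)/6)² = 0.111
te_G = (1 + 4·6 + 11)/6 = 36/6 = 6; σ²_G = ((11−1)/6)² = 2.778
te_H = (8 + 4·10 + 24)/6 = 72/6 = 12; σ²_H = ((24−8)/6)² = 7.111
te_I = (6 + 4·9 + 12)/6 = 54/6 = 9; σ²_I = ((12−6)/6)² = 1.000

Forward pass:
ES_A = 0; EF_A = 4
ES_B = 0; EF_B = 8
ES_C = 8; EF_C = 8+6 = 14
ES_D = max(EF_A=4, EF_B=8) = 8; EF_D = 8+3 = 11
ES_E = max(EF_A=4, EF_B=8) = 8; EF_E = 8+9 = 17
ES_F = 17; EF_F = 17+4 = 21
ES_G = max(EF_B=8, EF_F=21) = 21; EF_G = 21+6 = 27
ES_H = max(EF_D=11, EF_E=17) = 17; EF_H = 17+12 = 29
ES_I = max(EF_C=14, EF_F=21, EF_G=27, EF_H=29) = 29; EF_I = 29+9 = 38
Expected project duration μ = 38 weeks. Critical path: B → E → H → I.

Variance along critical path = 13.444 + 1.000 + 7.111 + 1.000 = 22.556; σ = √22.556 = 4.749 weeks.
Z = (31 − 38) / 4.749 = -1.474
P(T ≤ 31) = Φ(-1.474) ≈ 0.070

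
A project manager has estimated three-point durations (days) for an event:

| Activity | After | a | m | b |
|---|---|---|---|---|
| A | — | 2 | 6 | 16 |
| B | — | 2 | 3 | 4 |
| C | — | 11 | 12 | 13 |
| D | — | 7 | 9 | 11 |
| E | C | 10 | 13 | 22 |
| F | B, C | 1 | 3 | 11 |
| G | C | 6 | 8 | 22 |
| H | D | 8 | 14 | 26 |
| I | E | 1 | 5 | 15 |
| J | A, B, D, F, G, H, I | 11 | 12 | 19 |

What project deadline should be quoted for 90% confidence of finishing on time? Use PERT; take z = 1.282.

te_A = (2 + 4·6 + 16)/6 = 42/6 = 7; σ²_A = ((16−2)/6)² = 5.444
te_B = (2 + 4·3 + 4)/6 = 18/6 = 3; σ²_B = ((4−2)/6)² = 0.111
te_C = (11 + 4·12 + 13)/6 = 72/6 = 12; σ²_C = ((13−11)/6)² = 0.111
te_D = (7 + 4·9 + 11)/6 = 54/6 = 9; σ²_D = ((11−7)/6)² = 0.444
te_E = (10 + 4·13 + 22)/6 = 84/6 = 14; σ²_E = ((22−10)/6)² = 4.000
te_F = (1 + 4·3 + 11)/6 = 24/6 = 4; σ²_F = ((11−1)/6)² = 2.778
te_G = (6 + 4·8 + 22)/6 = 60/6 = 10; σ²_G = ((22−6)/6)² = 7.111
te_H = (8 + 4·14 + 26)/6 = 90/6 = 15; σ²_H = ((26−8)/6)² = 9.000
te_I = (1 + 4·5 + 15)/6 = 36/6 = 6; σ²_I = ((15−1)/6)² = 5.444
te_J = (11 + 4·12 + 19)/6 = 78/6 = 13; σ²_J = ((19−11)/6)² = 1.778

Forward pass:
ES_A = 0; EF_A = 7
ES_B = 0; EF_B = 3
ES_C = 0; EF_C = 12
ES_D = 0; EF_D = 9
ES_E = 12; EF_E = 12+14 = 26
ES_F = max(EF_B=3, EF_C=12) = 12; EF_F = 12+4 = 16
ES_G = 12; EF_G = 12+10 = 22
ES_H = 9; EF_H = 9+15 = 24
ES_I = 26; EF_I = 26+6 = 32
ES_J = max(EF_A=7, EF_B=3, EF_D=9, EF_F=16, EF_G=22, EF_H=24, EF_I=32) = 32; EF_J = 32+13 = 45
Expected project duration μ = 45 days. Critical path: C → E → I → J.

Variance along critical path = 0.111 + 4.000 + 5.444 + 1.778 = 11.333; σ = 3.367 days.
D = μ + z·σ = 45 + 1.282·3.367 = 49.3 days

49.3 days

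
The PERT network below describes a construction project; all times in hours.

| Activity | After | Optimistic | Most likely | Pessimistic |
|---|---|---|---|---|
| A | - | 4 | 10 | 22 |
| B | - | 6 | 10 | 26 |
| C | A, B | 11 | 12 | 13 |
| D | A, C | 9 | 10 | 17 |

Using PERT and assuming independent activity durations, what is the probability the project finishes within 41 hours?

te_A = (4 + 4·10 + 22)/6 = 66/6 = 11; σ²_A = ((22−4)/6)² = 9.000
te_B = (6 + 4·10 + 26)/6 = 72/6 = 12; σ²_B = ((26−6)/6)² = 11.111
te_C = (11 + 4·12 + 13)/6 = 72/6 = 12; σ²_C = ((13−11)/6)² = 0.111
te_D = (9 + 4·10 + 17)/6 = 66/6 = 11; σ²_D = ((17−9)/6)² = 1.778

Forward pass:
ES_A = 0; EF_A = 11
ES_B = 0; EF_B = 12
ES_C = max(EF_A=11, EF_B=12) = 12; EF_C = 12+12 = 24
ES_D = max(EF_A=11, EF_C=24) = 24; EF_D = 24+11 = 35
Expected project duration μ = 35 hours. Critical path: B → C → D.

Variance along critical path = 11.111 + 0.111 + 1.778 = 13.000; σ = √13.000 = 3.606 hours.
Z = (41 − 35) / 3.606 = 1.664
P(T ≤ 41) = Φ(1.664) ≈ 0.952

0.952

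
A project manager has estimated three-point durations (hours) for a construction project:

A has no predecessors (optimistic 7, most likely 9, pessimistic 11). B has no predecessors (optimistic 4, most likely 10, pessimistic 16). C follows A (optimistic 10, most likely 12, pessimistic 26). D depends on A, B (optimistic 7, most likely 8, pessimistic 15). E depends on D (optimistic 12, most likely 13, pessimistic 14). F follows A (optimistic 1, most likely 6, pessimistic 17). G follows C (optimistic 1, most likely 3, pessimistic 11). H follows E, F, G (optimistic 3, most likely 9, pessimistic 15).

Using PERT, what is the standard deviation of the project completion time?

3.14 hours

te_A = (7 + 4·9 + 11)/6 = 54/6 = 9; σ²_A = ((11−7)/6)² = 0.444
te_B = (4 + 4·10 + 16)/6 = 60/6 = 10; σ²_B = ((16−4)/6)² = 4.000
te_C = (10 + 4·12 + 26)/6 = 84/6 = 14; σ²_C = ((26−10)/6)² = 7.111
te_D = (7 + 4·8 + 15)/6 = 54/6 = 9; σ²_D = ((15−7)/6)² = 1.778
te_E = (12 + 4·13 + 14)/6 = 78/6 = 13; σ²_E = ((14−12)/6)² = 0.111
te_F = (1 + 4·6 + 17)/6 = 42/6 = 7; σ²_F = ((17−1)/6)² = 7.111
te_G = (1 + 4·3 + 11)/6 = 24/6 = 4; σ²_G = ((11−1)/6)² = 2.778
te_H = (3 + 4·9 + 15)/6 = 54/6 = 9; σ²_H = ((15−3)/6)² = 4.000

Forward pass:
ES_A = 0; EF_A = 9
ES_B = 0; EF_B = 10
ES_C = 9; EF_C = 9+14 = 23
ES_D = max(EF_A=9, EF_B=10) = 10; EF_D = 10+9 = 19
ES_E = 19; EF_E = 19+13 = 32
ES_F = 9; EF_F = 9+7 = 16
ES_G = 23; EF_G = 23+4 = 27
ES_H = max(EF_E=32, EF_F=16, EF_G=27) = 32; EF_H = 32+9 = 41
Expected project duration μ = 41 hours. Critical path: B → D → E → H.

Variance along critical path = 4.000 + 1.778 + 0.111 + 4.000 = 9.889
σ = √9.889 = 3.145 hours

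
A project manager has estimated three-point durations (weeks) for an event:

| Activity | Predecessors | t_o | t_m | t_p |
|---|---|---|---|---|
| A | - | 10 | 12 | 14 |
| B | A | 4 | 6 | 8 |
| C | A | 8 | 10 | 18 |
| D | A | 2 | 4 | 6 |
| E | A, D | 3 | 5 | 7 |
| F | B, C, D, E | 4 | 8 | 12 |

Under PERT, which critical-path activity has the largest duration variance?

te_A = (10 + 4·12 + 14)/6 = 72/6 = 12; σ²_A = ((14−10)/6)² = 0.444
te_B = (4 + 4·6 + 8)/6 = 36/6 = 6; σ²_B = ((8−4)/6)² = 0.444
te_C = (8 + 4·10 + 18)/6 = 66/6 = 11; σ²_C = ((18−8)/6)² = 2.778
te_D = (2 + 4·4 + 6)/6 = 24/6 = 4; σ²_D = ((6−2)/6)² = 0.444
te_E = (3 + 4·5 + 7)/6 = 30/6 = 5; σ²_E = ((7−3)/6)² = 0.444
te_F = (4 + 4·8 + 12)/6 = 48/6 = 8; σ²_F = ((12−4)/6)² = 1.778

Forward pass:
ES_A = 0; EF_A = 12
ES_B = 12; EF_B = 12+6 = 18
ES_C = 12; EF_C = 12+11 = 23
ES_D = 12; EF_D = 12+4 = 16
ES_E = max(EF_A=12, EF_D=16) = 16; EF_E = 16+5 = 21
ES_F = max(EF_B=18, EF_C=23, EF_D=16, EF_E=21) = 23; EF_F = 23+8 = 31
Expected project duration μ = 31 weeks. Critical path: A → C → F.

Variances on critical path: σ²_A=0.444, σ²_C=2.778, σ²_F=1.778.
Largest is σ²_C = 2.778.

C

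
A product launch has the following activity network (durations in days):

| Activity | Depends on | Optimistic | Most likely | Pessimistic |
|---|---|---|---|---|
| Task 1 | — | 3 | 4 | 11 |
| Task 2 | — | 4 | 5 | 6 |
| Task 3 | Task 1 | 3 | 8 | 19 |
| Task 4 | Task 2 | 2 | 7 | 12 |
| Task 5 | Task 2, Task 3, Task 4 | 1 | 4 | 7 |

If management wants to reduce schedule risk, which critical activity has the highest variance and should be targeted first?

Task 3

te_Task 1 = (3 + 4·4 + 11)/6 = 30/6 = 5; σ²_Task 1 = ((11−3)/6)² = 1.778
te_Task 2 = (4 + 4·5 + 6)/6 = 30/6 = 5; σ²_Task 2 = ((6−4)/6)² = 0.111
te_Task 3 = (3 + 4·8 + 19)/6 = 54/6 = 9; σ²_Task 3 = ((19−3)/6)² = 7.111
te_Task 4 = (2 + 4·7 + 12)/6 = 42/6 = 7; σ²_Task 4 = ((12−2)/6)² = 2.778
te_Task 5 = (1 + 4·4 + 7)/6 = 24/6 = 4; σ²_Task 5 = ((7−1)/6)² = 1.000

Forward pass:
ES_Task 1 = 0; EF_Task 1 = 5
ES_Task 2 = 0; EF_Task 2 = 5
ES_Task 3 = 5; EF_Task 3 = 5+9 = 14
ES_Task 4 = 5; EF_Task 4 = 5+7 = 12
ES_Task 5 = max(EF_Task 2=5, EF_Task 3=14, EF_Task 4=12) = 14; EF_Task 5 = 14+4 = 18
Expected project duration μ = 18 days. Critical path: Task 1 → Task 3 → Task 5.

Variances on critical path: σ²_Task 1=1.778, σ²_Task 3=7.111, σ²_Task 5=1.000.
Largest is σ²_Task 3 = 7.111.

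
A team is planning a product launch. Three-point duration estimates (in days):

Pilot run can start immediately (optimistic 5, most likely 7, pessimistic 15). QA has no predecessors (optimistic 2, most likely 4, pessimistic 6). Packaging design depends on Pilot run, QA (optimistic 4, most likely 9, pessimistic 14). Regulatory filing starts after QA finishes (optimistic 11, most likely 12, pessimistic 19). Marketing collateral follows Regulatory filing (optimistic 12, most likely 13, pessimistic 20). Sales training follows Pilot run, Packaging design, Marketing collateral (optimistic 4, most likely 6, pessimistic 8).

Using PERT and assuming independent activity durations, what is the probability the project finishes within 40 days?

0.923

te_Pilot run = (5 + 4·7 + 15)/6 = 48/6 = 8; σ²_Pilot run = ((15−5)/6)² = 2.778
te_QA = (2 + 4·4 + 6)/6 = 24/6 = 4; σ²_QA = ((6−2)/6)² = 0.444
te_Packaging design = (4 + 4·9 + 14)/6 = 54/6 = 9; σ²_Packaging design = ((14−4)/6)² = 2.778
te_Regulatory filing = (11 + 4·12 + 19)/6 = 78/6 = 13; σ²_Regulatory filing = ((19−11)/6)² = 1.778
te_Marketing collateral = (12 + 4·13 + 20)/6 = 84/6 = 14; σ²_Marketing collateral = ((20−12)/6)² = 1.778
te_Sales training = (4 + 4·6 + 8)/6 = 36/6 = 6; σ²_Sales training = ((8−4)/6)² = 0.444

Forward pass:
ES_Pilot run = 0; EF_Pilot run = 8
ES_QA = 0; EF_QA = 4
ES_Packaging design = max(EF_Pilot run=8, EF_QA=4) = 8; EF_Packaging design = 8+9 = 17
ES_Regulatory filing = 4; EF_Regulatory filing = 4+13 = 17
ES_Marketing collateral = 17; EF_Marketing collateral = 17+14 = 31
ES_Sales training = max(EF_Pilot run=8, EF_Packaging design=17, EF_Marketing collateral=31) = 31; EF_Sales training = 31+6 = 37
Expected project duration μ = 37 days. Critical path: QA → Regulatory filing → Marketing collateral → Sales training.

Variance along critical path = 0.444 + 1.778 + 1.778 + 0.444 = 4.444; σ = √4.444 = 2.108 days.
Z = (40 − 37) / 2.108 = 1.423
P(T ≤ 40) = Φ(1.423) ≈ 0.923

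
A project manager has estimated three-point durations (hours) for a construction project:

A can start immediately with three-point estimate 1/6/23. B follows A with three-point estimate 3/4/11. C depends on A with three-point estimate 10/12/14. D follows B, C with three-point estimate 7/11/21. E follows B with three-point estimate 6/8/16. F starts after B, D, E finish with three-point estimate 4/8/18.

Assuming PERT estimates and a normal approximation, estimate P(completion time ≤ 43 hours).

te_A = (1 + 4·6 + 23)/6 = 48/6 = 8; σ²_A = ((23−1)/6)² = 13.444
te_B = (3 + 4·4 + 11)/6 = 30/6 = 5; σ²_B = ((11−3)/6)² = 1.778
te_C = (10 + 4·12 + 14)/6 = 72/6 = 12; σ²_C = ((14−10)/6)² = 0.444
te_D = (7 + 4·11 + 21)/6 = 72/6 = 12; σ²_D = ((21−7)/6)² = 5.444
te_E = (6 + 4·8 + 16)/6 = 54/6 = 9; σ²_E = ((16−6)/6)² = 2.778
te_F = (4 + 4·8 + 18)/6 = 54/6 = 9; σ²_F = ((18−4)/6)² = 5.444

Forward pass:
ES_A = 0; EF_A = 8
ES_B = 8; EF_B = 8+5 = 13
ES_C = 8; EF_C = 8+12 = 20
ES_D = max(EF_B=13, EF_C=20) = 20; EF_D = 20+12 = 32
ES_E = 13; EF_E = 13+9 = 22
ES_F = max(EF_B=13, EF_D=32, EF_E=22) = 32; EF_F = 32+9 = 41
Expected project duration μ = 41 hours. Critical path: A → C → D → F.

Variance along critical path = 13.444 + 0.444 + 5.444 + 5.444 = 24.778; σ = √24.778 = 4.978 hours.
Z = (43 − 41) / 4.978 = 0.402
P(T ≤ 43) = Φ(0.402) ≈ 0.656

0.656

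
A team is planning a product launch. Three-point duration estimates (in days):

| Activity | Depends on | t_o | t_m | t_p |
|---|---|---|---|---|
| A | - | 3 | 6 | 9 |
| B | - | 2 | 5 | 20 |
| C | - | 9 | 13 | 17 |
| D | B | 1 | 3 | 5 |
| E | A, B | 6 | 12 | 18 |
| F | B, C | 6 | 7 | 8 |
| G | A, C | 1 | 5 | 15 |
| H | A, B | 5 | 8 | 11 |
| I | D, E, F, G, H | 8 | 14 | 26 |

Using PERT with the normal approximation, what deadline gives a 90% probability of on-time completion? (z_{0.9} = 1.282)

39.2 days

te_A = (3 + 4·6 + 9)/6 = 36/6 = 6; σ²_A = ((9−3)/6)² = 1.000
te_B = (2 + 4·5 + 20)/6 = 42/6 = 7; σ²_B = ((20−2)/6)² = 9.000
te_C = (9 + 4·13 + 17)/6 = 78/6 = 13; σ²_C = ((17−9)/6)² = 1.778
te_D = (1 + 4·3 + 5)/6 = 18/6 = 3; σ²_D = ((5−1)/6)² = 0.444
te_E = (6 + 4·12 + 18)/6 = 72/6 = 12; σ²_E = ((18−6)/6)² = 4.000
te_F = (6 + 4·7 + 8)/6 = 42/6 = 7; σ²_F = ((8−6)/6)² = 0.111
te_G = (1 + 4·5 + 15)/6 = 36/6 = 6; σ²_G = ((15−1)/6)² = 5.444
te_H = (5 + 4·8 + 11)/6 = 48/6 = 8; σ²_H = ((11−5)/6)² = 1.000
te_I = (8 + 4·14 + 26)/6 = 90/6 = 15; σ²_I = ((26−8)/6)² = 9.000

Forward pass:
ES_A = 0; EF_A = 6
ES_B = 0; EF_B = 7
ES_C = 0; EF_C = 13
ES_D = 7; EF_D = 7+3 = 10
ES_E = max(EF_A=6, EF_B=7) = 7; EF_E = 7+12 = 19
ES_F = max(EF_B=7, EF_C=13) = 13; EF_F = 13+7 = 20
ES_G = max(EF_A=6, EF_C=13) = 13; EF_G = 13+6 = 19
ES_H = max(EF_A=6, EF_B=7) = 7; EF_H = 7+8 = 15
ES_I = max(EF_D=10, EF_E=19, EF_F=20, EF_G=19, EF_H=15) = 20; EF_I = 20+15 = 35
Expected project duration μ = 35 days. Critical path: C → F → I.

Variance along critical path = 1.778 + 0.111 + 9.000 = 10.889; σ = 3.300 days.
D = μ + z·σ = 35 + 1.282·3.300 = 39.2 days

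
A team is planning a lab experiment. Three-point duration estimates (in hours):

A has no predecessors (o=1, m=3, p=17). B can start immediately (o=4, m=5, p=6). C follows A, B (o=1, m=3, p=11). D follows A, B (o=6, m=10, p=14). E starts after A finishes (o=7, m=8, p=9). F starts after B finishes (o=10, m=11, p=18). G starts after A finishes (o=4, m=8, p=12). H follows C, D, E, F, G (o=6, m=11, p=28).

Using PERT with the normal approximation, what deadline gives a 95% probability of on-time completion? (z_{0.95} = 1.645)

te_A = (1 + 4·3 + 17)/6 = 30/6 = 5; σ²_A = ((17−1)/6)² = 7.111
te_B = (4 + 4·5 + 6)/6 = 30/6 = 5; σ²_B = ((6−4)/6)² = 0.111
te_C = (1 + 4·3 + 11)/6 = 24/6 = 4; σ²_C = ((11−1)/6)² = 2.778
te_D = (6 + 4·10 + 14)/6 = 60/6 = 10; σ²_D = ((14−6)/6)² = 1.778
te_E = (7 + 4·8 + 9)/6 = 48/6 = 8; σ²_E = ((9−7)/6)² = 0.111
te_F = (10 + 4·11 + 18)/6 = 72/6 = 12; σ²_F = ((18−10)/6)² = 1.778
te_G = (4 + 4·8 + 12)/6 = 48/6 = 8; σ²_G = ((12−4)/6)² = 1.778
te_H = (6 + 4·11 + 28)/6 = 78/6 = 13; σ²_H = ((28−6)/6)² = 13.444

Forward pass:
ES_A = 0; EF_A = 5
ES_B = 0; EF_B = 5
ES_C = max(EF_A=5, EF_B=5) = 5; EF_C = 5+4 = 9
ES_D = max(EF_A=5, EF_B=5) = 5; EF_D = 5+10 = 15
ES_E = 5; EF_E = 5+8 = 13
ES_F = 5; EF_F = 5+12 = 17
ES_G = 5; EF_G = 5+8 = 13
ES_H = max(EF_C=9, EF_D=15, EF_E=13, EF_F=17, EF_G=13) = 17; EF_H = 17+13 = 30
Expected project duration μ = 30 hours. Critical path: B → F → H.

Variance along critical path = 0.111 + 1.778 + 13.444 = 15.333; σ = 3.916 hours.
D = μ + z·σ = 30 + 1.645·3.916 = 36.4 hours

36.4 hours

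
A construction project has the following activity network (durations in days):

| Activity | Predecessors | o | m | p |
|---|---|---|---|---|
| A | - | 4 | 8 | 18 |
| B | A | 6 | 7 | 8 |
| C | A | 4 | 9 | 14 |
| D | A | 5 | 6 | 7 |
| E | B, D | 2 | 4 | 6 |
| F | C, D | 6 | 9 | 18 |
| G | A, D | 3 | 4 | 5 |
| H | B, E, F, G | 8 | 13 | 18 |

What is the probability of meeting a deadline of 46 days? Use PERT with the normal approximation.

te_A = (4 + 4·8 + 18)/6 = 54/6 = 9; σ²_A = ((18−4)/6)² = 5.444
te_B = (6 + 4·7 + 8)/6 = 42/6 = 7; σ²_B = ((8−6)/6)² = 0.111
te_C = (4 + 4·9 + 14)/6 = 54/6 = 9; σ²_C = ((14−4)/6)² = 2.778
te_D = (5 + 4·6 + 7)/6 = 36/6 = 6; σ²_D = ((7−5)/6)² = 0.111
te_E = (2 + 4·4 + 6)/6 = 24/6 = 4; σ²_E = ((6−2)/6)² = 0.444
te_F = (6 + 4·9 + 18)/6 = 60/6 = 10; σ²_F = ((18−6)/6)² = 4.000
te_G = (3 + 4·4 + 5)/6 = 24/6 = 4; σ²_G = ((5−3)/6)² = 0.111
te_H = (8 + 4·13 + 18)/6 = 78/6 = 13; σ²_H = ((18−8)/6)² = 2.778

Forward pass:
ES_A = 0; EF_A = 9
ES_B = 9; EF_B = 9+7 = 16
ES_C = 9; EF_C = 9+9 = 18
ES_D = 9; EF_D = 9+6 = 15
ES_E = max(EF_B=16, EF_D=15) = 16; EF_E = 16+4 = 20
ES_F = max(EF_C=18, EF_D=15) = 18; EF_F = 18+10 = 28
ES_G = max(EF_A=9, EF_D=15) = 15; EF_G = 15+4 = 19
ES_H = max(EF_B=16, EF_E=20, EF_F=28, EF_G=19) = 28; EF_H = 28+13 = 41
Expected project duration μ = 41 days. Critical path: A → C → F → H.

Variance along critical path = 5.444 + 2.778 + 4.000 + 2.778 = 15.000; σ = √15.000 = 3.873 days.
Z = (46 − 41) / 3.873 = 1.291
P(T ≤ 46) = Φ(1.291) ≈ 0.902

0.902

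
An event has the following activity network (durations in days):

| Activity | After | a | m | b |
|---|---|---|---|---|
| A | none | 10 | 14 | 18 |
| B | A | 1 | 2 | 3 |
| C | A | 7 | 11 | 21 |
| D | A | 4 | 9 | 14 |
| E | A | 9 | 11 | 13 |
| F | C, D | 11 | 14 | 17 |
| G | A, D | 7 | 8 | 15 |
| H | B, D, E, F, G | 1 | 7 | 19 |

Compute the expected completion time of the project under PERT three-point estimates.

te_A = (10 + 4·14 + 18)/6 = 84/6 = 14
te_B = (1 + 4·2 + 3)/6 = 12/6 = 2
te_C = (7 + 4·11 + 21)/6 = 72/6 = 12
te_D = (4 + 4·9 + 14)/6 = 54/6 = 9
te_E = (9 + 4·11 + 13)/6 = 66/6 = 11
te_F = (11 + 4·14 + 17)/6 = 84/6 = 14
te_G = (7 + 4·8 + 15)/6 = 54/6 = 9
te_H = (1 + 4·7 + 19)/6 = 48/6 = 8

Forward pass:
ES_A = 0; EF_A = 14
ES_B = 14; EF_B = 14+2 = 16
ES_C = 14; EF_C = 14+12 = 26
ES_D = 14; EF_D = 14+9 = 23
ES_E = 14; EF_E = 14+11 = 25
ES_F = max(EF_C=26, EF_D=23) = 26; EF_F = 26+14 = 40
ES_G = max(EF_A=14, EF_D=23) = 23; EF_G = 23+9 = 32
ES_H = max(EF_B=16, EF_D=23, EF_E=25, EF_F=40, EF_G=32) = 40; EF_H = 40+8 = 48
Expected project duration μ = 48 days. Critical path: A → C → F → H.

48 days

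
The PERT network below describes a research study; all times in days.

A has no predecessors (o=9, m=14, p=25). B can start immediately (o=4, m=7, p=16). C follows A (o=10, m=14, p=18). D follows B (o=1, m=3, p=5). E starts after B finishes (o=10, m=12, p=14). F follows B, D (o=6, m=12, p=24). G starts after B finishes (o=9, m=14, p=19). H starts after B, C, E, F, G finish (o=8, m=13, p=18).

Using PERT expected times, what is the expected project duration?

te_A = (9 + 4·14 + 25)/6 = 90/6 = 15
te_B = (4 + 4·7 + 16)/6 = 48/6 = 8
te_C = (10 + 4·14 + 18)/6 = 84/6 = 14
te_D = (1 + 4·3 + 5)/6 = 18/6 = 3
te_E = (10 + 4·12 + 14)/6 = 72/6 = 12
te_F = (6 + 4·12 + 24)/6 = 78/6 = 13
te_G = (9 + 4·14 + 19)/6 = 84/6 = 14
te_H = (8 + 4·13 + 18)/6 = 78/6 = 13

Forward pass:
ES_A = 0; EF_A = 15
ES_B = 0; EF_B = 8
ES_C = 15; EF_C = 15+14 = 29
ES_D = 8; EF_D = 8+3 = 11
ES_E = 8; EF_E = 8+12 = 20
ES_F = max(EF_B=8, EF_D=11) = 11; EF_F = 11+13 = 24
ES_G = 8; EF_G = 8+14 = 22
ES_H = max(EF_B=8, EF_C=29, EF_E=20, EF_F=24, EF_G=22) = 29; EF_H = 29+13 = 42
Expected project duration μ = 42 days. Critical path: A → C → H.

42 days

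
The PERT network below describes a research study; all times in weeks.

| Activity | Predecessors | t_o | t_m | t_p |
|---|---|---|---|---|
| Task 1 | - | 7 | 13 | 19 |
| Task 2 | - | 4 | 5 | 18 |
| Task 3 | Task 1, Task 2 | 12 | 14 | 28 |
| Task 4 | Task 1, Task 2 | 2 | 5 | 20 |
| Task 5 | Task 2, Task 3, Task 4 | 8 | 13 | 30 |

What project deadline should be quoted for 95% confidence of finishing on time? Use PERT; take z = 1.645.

52.2 weeks

te_Task 1 = (7 + 4·13 + 19)/6 = 78/6 = 13; σ²_Task 1 = ((19−7)/6)² = 4.000
te_Task 2 = (4 + 4·5 + 18)/6 = 42/6 = 7; σ²_Task 2 = ((18−4)/6)² = 5.444
te_Task 3 = (12 + 4·14 + 28)/6 = 96/6 = 16; σ²_Task 3 = ((28−12)/6)² = 7.111
te_Task 4 = (2 + 4·5 + 20)/6 = 42/6 = 7; σ²_Task 4 = ((20−2)/6)² = 9.000
te_Task 5 = (8 + 4·13 + 30)/6 = 90/6 = 15; σ²_Task 5 = ((30−8)/6)² = 13.444

Forward pass:
ES_Task 1 = 0; EF_Task 1 = 13
ES_Task 2 = 0; EF_Task 2 = 7
ES_Task 3 = max(EF_Task 1=13, EF_Task 2=7) = 13; EF_Task 3 = 13+16 = 29
ES_Task 4 = max(EF_Task 1=13, EF_Task 2=7) = 13; EF_Task 4 = 13+7 = 20
ES_Task 5 = max(EF_Task 2=7, EF_Task 3=29, EF_Task 4=20) = 29; EF_Task 5 = 29+15 = 44
Expected project duration μ = 44 weeks. Critical path: Task 1 → Task 3 → Task 5.

Variance along critical path = 4.000 + 7.111 + 13.444 = 24.556; σ = 4.955 weeks.
D = μ + z·σ = 44 + 1.645·4.955 = 52.2 weeks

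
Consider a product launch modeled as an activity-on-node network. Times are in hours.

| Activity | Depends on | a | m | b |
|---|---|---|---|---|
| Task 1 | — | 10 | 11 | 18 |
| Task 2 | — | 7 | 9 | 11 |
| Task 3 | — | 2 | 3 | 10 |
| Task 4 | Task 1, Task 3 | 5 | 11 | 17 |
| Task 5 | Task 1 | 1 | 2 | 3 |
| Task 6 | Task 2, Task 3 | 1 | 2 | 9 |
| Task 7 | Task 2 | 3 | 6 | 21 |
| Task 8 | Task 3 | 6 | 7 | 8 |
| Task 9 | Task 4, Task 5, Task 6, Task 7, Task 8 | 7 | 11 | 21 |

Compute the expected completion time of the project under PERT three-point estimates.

35 hours

te_Task 1 = (10 + 4·11 + 18)/6 = 72/6 = 12
te_Task 2 = (7 + 4·9 + 11)/6 = 54/6 = 9
te_Task 3 = (2 + 4·3 + 10)/6 = 24/6 = 4
te_Task 4 = (5 + 4·11 + 17)/6 = 66/6 = 11
te_Task 5 = (1 + 4·2 + 3)/6 = 12/6 = 2
te_Task 6 = (1 + 4·2 + 9)/6 = 18/6 = 3
te_Task 7 = (3 + 4·6 + 21)/6 = 48/6 = 8
te_Task 8 = (6 + 4·7 + 8)/6 = 42/6 = 7
te_Task 9 = (7 + 4·11 + 21)/6 = 72/6 = 12

Forward pass:
ES_Task 1 = 0; EF_Task 1 = 12
ES_Task 2 = 0; EF_Task 2 = 9
ES_Task 3 = 0; EF_Task 3 = 4
ES_Task 4 = max(EF_Task 1=12, EF_Task 3=4) = 12; EF_Task 4 = 12+11 = 23
ES_Task 5 = 12; EF_Task 5 = 12+2 = 14
ES_Task 6 = max(EF_Task 2=9, EF_Task 3=4) = 9; EF_Task 6 = 9+3 = 12
ES_Task 7 = 9; EF_Task 7 = 9+8 = 17
ES_Task 8 = 4; EF_Task 8 = 4+7 = 11
ES_Task 9 = max(EF_Task 4=23, EF_Task 5=14, EF_Task 6=12, EF_Task 7=17, EF_Task 8=11) = 23; EF_Task 9 = 23+12 = 35
Expected project duration μ = 35 hours. Critical path: Task 1 → Task 4 → Task 9.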